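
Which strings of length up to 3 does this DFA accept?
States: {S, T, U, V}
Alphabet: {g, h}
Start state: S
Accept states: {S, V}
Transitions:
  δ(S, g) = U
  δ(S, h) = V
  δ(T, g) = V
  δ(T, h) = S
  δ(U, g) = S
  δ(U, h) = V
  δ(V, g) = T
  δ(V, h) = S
ε, h, gg, gh, hh, ggh, ghh, hgg, hgh, hhh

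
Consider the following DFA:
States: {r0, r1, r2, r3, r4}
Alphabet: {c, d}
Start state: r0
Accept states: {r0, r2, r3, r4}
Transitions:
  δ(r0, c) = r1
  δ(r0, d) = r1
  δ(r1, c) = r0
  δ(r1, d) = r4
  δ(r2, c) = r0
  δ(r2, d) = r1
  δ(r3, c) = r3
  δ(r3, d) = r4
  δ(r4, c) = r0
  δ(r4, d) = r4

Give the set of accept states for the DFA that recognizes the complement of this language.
Complement accept states = All states \ Original accept states
= {r0, r1, r2, r3, r4} \ {r0, r2, r3, r4}
{r1}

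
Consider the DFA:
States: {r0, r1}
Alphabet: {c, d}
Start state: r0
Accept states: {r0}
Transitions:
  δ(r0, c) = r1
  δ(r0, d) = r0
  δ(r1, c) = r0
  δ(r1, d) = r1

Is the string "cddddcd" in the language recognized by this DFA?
Processing string "cddddcd":
  r0 --c--> r1
  r1 --d--> r1
  r1 --d--> r1
  r1 --d--> r1
  r1 --d--> r1
  r1 --c--> r0
  r0 --d--> r0
Final state: r0
Accept states: {r0}
Yes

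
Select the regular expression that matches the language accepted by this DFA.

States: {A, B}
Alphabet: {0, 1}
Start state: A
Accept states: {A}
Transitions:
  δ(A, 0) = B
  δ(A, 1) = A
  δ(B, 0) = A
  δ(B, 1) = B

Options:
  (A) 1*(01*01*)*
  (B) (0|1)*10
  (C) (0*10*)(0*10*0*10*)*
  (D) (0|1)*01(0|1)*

Check each option against the DFA on short strings; one disagreement eliminates an option:
  (A) 1*(01*01*)*: agrees with the DFA on every string of length ≤ 6
  (B) (0|1)*10: on ε the DFA stays in A and accepts (A ∈ Accept), but the regex does not match it → eliminate
  (C) (0*10*)(0*10*0*10*)*: on ε the DFA stays in A and accepts (A ∈ Accept), but the regex does not match it → eliminate
  (D) (0|1)*01(0|1)*: on ε the DFA stays in A and accepts (A ∈ Accept), but the regex does not match it → eliminate
Only (A) is consistent with the DFA.
(A) 1*(01*01*)*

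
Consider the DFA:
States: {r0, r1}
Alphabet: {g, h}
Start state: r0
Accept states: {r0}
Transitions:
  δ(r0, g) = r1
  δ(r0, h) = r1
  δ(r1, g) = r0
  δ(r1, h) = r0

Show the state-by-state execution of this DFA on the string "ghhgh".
read 'g': r0 → r1
  read 'h': r1 → r0
  read 'h': r0 → r1
  read 'g': r1 → r0
  read 'h': r0 → r1
r0 -> r1 -> r0 -> r1 -> r0 -> r1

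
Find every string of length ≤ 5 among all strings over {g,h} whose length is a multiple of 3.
ε, ggg, ggh, ghg, ghh, hgg, hgh, hhg, hhh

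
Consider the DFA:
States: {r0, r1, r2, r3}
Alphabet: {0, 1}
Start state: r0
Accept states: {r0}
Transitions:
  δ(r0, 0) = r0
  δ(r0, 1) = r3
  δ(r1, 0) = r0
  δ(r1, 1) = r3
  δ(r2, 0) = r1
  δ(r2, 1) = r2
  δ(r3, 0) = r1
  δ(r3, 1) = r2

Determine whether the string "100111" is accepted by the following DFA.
Processing string "100111":
  r0 --1--> r3
  r3 --0--> r1
  r1 --0--> r0
  r0 --1--> r3
  r3 --1--> r2
  r2 --1--> r2
Final state: r2
Accept states: {r0}
No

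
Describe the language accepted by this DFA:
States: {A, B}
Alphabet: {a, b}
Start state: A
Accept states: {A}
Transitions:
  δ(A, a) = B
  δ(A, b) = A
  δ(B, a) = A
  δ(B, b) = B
Testing a few strings:
  'aa' → accept
  'ab' → reject
  'baa' → accept
  'aab' → accept
State roles: A=even number of a's so far; B=odd number of a's so far
All strings over {a,b} with an even number of a's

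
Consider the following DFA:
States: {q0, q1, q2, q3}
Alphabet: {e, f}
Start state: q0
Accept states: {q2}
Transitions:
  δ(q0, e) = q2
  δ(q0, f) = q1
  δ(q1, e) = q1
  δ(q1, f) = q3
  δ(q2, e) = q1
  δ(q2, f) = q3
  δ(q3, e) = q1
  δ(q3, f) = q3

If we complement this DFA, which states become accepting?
Complement accept states = All states \ Original accept states
= {q0, q1, q2, q3} \ {q2}
{q0, q1, q3}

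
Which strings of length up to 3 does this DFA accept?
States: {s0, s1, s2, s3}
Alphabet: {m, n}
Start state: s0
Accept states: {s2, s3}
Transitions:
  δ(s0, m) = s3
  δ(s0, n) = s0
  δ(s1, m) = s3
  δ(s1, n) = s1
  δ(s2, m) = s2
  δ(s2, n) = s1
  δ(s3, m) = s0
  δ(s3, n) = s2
m, mn, nm, mmm, mnm, nmn, nnm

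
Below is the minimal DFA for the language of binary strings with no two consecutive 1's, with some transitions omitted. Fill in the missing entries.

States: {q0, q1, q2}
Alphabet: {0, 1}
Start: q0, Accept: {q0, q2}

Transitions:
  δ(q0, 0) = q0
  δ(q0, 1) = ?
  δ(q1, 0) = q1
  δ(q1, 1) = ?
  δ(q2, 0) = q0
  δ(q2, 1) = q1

From the language and accept set, identify what each state tracks — q0: last symbol not 1 (ok); q1: saw 11 (dead); q2: last symbol 1 (ok).
Each missing δ(q, a) is the state matching the new tracked value after reading a.
δ(q0, 1) = q2; δ(q1, 1) = q1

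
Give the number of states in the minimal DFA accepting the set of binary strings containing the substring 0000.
By Myhill–Nerode, count the distinguishable equivalence classes: 5 classes — one per longest suffix of the input that is a prefix of '0000' (lengths 0 through 3), plus an absorbing 'already seen 0000' class.
5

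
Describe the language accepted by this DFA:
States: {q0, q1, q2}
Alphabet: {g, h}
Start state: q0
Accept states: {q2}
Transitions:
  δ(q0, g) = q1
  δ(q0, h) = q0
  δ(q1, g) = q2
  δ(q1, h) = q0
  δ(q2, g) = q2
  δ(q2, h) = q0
Testing a few strings:
  'ghgg' → accept
  'h' → reject
  'gh' → reject
  'ghgh' → reject
State roles: q0=last symbol not g; q1=one trailing g; q2=two trailing g's
All strings over {g,h} ending with gg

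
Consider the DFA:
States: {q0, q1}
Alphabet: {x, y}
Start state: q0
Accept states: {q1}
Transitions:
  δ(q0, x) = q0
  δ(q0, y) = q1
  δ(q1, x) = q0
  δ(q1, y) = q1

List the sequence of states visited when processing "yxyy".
read 'y': q0 → q1
  read 'x': q1 → q0
  read 'y': q0 → q1
  read 'y': q1 → q1
q0 -> q1 -> q0 -> q1 -> q1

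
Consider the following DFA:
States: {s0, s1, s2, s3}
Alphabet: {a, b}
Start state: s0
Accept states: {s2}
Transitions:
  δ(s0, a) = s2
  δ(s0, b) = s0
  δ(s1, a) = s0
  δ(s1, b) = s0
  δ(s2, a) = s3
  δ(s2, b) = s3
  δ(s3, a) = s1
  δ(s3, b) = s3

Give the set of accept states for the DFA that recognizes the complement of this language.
Complement accept states = All states \ Original accept states
= {s0, s1, s2, s3} \ {s2}
{s0, s1, s3}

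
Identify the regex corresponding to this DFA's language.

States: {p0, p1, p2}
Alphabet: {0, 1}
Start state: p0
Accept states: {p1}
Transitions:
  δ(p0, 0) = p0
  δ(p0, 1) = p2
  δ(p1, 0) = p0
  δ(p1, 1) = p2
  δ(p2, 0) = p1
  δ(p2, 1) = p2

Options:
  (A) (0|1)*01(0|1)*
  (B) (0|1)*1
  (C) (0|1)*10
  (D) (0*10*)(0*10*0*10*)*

Check each option against the DFA on short strings; one disagreement eliminates an option:
  (A) (0|1)*01(0|1)*: on '01' the DFA goes p0 → p0 → p2 and rejects (p2 ∉ Accept), but the regex matches it → eliminate
  (B) (0|1)*1: on '1' the DFA goes p0 → p2 and rejects (p2 ∉ Accept), but the regex matches it → eliminate
  (C) (0|1)*10: agrees with the DFA on every string of length ≤ 6
  (D) (0*10*)(0*10*0*10*)*: on '1' the DFA goes p0 → p2 and rejects (p2 ∉ Accept), but the regex matches it → eliminate
Only (C) is consistent with the DFA.
(C) (0|1)*10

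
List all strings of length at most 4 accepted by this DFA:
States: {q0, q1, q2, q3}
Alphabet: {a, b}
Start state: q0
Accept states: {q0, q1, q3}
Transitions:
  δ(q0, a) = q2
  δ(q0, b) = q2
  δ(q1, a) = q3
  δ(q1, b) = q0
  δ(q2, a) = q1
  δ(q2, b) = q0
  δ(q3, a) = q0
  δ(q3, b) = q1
ε, aa, ab, ba, bb, aaa, aab, baa, bab, aaaa, aaab, abaa, abab, abba, abbb, baaa, baab, bbaa, bbab, bbba, bbbb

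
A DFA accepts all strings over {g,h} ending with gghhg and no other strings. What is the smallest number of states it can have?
By Myhill–Nerode, count the distinguishable equivalence classes: 6 classes — one per longest suffix of the input that is a prefix of 'gghhg' (lengths 0 through 5); only the length-5 class is accepting.
6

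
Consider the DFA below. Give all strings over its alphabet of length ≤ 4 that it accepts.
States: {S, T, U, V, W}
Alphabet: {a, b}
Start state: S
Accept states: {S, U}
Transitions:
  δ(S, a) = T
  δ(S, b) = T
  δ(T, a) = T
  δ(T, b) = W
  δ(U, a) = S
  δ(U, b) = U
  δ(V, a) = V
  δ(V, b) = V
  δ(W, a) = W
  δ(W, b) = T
ε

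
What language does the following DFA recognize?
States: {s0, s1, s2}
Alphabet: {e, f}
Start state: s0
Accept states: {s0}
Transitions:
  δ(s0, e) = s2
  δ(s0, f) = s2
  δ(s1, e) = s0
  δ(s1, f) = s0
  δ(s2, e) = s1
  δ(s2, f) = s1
Testing a few strings:
  'e' → reject
  'eefe' → reject
  'ffef' → reject
  'f' → reject
State roles: s0=length ≡ 0 (mod 3); s1=length ≡ 2 (mod 3); s2=length ≡ 1 (mod 3)
All strings over {e,f} whose length is a multiple of 3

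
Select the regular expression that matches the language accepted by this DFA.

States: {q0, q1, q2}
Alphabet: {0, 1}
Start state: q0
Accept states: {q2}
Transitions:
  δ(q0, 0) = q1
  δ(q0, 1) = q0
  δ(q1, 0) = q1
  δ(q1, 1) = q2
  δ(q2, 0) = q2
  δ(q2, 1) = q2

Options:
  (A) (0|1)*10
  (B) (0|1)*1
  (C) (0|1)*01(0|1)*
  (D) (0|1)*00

Check each option against the DFA on short strings; one disagreement eliminates an option:
  (A) (0|1)*10: on '01' the DFA goes q0 → q1 → q2 and accepts (q2 ∈ Accept), but the regex does not match it → eliminate
  (B) (0|1)*1: on '1' the DFA goes q0 → q0 and rejects (q0 ∉ Accept), but the regex matches it → eliminate
  (C) (0|1)*01(0|1)*: agrees with the DFA on every string of length ≤ 6
  (D) (0|1)*00: on '00' the DFA goes q0 → q1 → q1 and rejects (q1 ∉ Accept), but the regex matches it → eliminate
Only (C) is consistent with the DFA.
(C) (0|1)*01(0|1)*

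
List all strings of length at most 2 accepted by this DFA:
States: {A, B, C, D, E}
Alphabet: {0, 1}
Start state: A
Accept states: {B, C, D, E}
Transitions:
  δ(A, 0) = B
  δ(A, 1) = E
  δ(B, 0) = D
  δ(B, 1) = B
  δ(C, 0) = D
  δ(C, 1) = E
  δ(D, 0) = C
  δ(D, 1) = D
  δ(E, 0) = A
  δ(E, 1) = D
0, 1, 00, 01, 11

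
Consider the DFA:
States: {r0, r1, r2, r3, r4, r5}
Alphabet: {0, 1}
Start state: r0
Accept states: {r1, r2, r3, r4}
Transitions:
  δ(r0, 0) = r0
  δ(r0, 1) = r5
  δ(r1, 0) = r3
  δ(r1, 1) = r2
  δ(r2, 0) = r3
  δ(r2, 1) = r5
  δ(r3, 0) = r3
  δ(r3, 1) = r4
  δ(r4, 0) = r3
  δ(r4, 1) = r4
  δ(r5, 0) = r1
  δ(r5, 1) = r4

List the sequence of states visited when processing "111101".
read '1': r0 → r5
  read '1': r5 → r4
  read '1': r4 → r4
  read '1': r4 → r4
  read '0': r4 → r3
  read '1': r3 → r4
r0 -> r5 -> r4 -> r4 -> r4 -> r3 -> r4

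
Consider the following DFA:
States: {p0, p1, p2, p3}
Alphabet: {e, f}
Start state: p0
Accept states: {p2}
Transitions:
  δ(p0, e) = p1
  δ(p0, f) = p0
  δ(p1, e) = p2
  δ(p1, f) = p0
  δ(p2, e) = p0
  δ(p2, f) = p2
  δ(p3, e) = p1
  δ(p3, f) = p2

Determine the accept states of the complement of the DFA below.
Complement accept states = All states \ Original accept states
= {p0, p1, p2, p3} \ {p2}
{p0, p1, p3}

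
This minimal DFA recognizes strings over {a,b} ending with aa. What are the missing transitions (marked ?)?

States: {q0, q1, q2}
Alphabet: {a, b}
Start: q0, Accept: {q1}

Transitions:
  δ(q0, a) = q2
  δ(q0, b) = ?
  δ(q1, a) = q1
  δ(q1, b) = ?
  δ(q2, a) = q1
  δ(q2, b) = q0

From the language and accept set, identify what each state tracks — q0: last symbol not a; q1: two trailing a's; q2: one trailing a.
Each missing δ(q, a) is the state matching the new tracked value after reading a.
δ(q0, b) = q0; δ(q1, b) = q0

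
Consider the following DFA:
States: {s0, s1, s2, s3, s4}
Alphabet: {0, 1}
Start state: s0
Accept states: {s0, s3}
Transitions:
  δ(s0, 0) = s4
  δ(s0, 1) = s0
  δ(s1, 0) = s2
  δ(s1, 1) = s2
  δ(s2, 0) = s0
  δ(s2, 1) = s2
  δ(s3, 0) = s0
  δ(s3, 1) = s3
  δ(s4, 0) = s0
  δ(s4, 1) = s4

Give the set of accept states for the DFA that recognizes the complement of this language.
Complement accept states = All states \ Original accept states
= {s0, s1, s2, s3, s4} \ {s0, s3}
{s1, s2, s4}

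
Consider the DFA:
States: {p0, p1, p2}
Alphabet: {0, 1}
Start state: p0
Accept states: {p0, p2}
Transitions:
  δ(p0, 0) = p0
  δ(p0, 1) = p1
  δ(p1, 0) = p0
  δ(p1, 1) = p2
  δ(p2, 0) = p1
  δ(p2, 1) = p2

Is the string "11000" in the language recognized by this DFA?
Processing string "11000":
  p0 --1--> p1
  p1 --1--> p2
  p2 --0--> p1
  p1 --0--> p0
  p0 --0--> p0
Final state: p0
Accept states: {p0, p2}
Yes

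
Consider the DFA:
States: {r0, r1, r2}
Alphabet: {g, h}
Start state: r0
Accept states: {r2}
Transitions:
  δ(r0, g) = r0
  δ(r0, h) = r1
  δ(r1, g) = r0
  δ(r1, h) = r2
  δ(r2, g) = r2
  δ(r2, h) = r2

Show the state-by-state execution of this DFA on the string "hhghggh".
read 'h': r0 → r1
  read 'h': r1 → r2
  read 'g': r2 → r2
  read 'h': r2 → r2
  read 'g': r2 → r2
  read 'g': r2 → r2
  read 'h': r2 → r2
r0 -> r1 -> r2 -> r2 -> r2 -> r2 -> r2 -> r2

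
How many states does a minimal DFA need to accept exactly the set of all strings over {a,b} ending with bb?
By Myhill–Nerode, count the distinguishable equivalence classes: 3 classes — one per longest suffix of the input that is a prefix of 'bb' (lengths 0 through 2); only the length-2 class is accepting.
3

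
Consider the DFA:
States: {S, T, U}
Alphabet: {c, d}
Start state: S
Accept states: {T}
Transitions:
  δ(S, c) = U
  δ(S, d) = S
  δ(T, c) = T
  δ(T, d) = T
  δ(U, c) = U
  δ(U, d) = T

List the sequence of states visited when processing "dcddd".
read 'd': S → S
  read 'c': S → U
  read 'd': U → T
  read 'd': T → T
  read 'd': T → T
S -> S -> U -> T -> T -> T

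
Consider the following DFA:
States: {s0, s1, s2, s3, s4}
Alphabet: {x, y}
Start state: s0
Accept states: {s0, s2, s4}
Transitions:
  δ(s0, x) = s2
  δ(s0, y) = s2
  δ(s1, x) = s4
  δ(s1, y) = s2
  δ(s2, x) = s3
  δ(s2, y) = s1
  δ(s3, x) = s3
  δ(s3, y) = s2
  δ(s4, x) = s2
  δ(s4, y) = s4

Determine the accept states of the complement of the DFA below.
Complement accept states = All states \ Original accept states
= {s0, s1, s2, s3, s4} \ {s0, s2, s4}
{s1, s3}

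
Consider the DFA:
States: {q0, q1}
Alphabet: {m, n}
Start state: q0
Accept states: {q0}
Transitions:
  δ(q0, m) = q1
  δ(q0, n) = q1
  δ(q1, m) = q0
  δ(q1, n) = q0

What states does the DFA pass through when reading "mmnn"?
read 'm': q0 → q1
  read 'm': q1 → q0
  read 'n': q0 → q1
  read 'n': q1 → q0
q0 -> q1 -> q0 -> q1 -> q0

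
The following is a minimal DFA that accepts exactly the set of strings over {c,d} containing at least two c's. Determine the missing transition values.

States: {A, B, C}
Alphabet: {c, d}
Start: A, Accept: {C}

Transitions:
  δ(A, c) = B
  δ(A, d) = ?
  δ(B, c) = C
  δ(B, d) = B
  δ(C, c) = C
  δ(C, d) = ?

From the language and accept set, identify what each state tracks — A: zero c's seen; B: one c seen; C: ≥ two c's seen.
Each missing δ(q, a) is the state matching the new tracked value after reading a.
δ(A, d) = A; δ(C, d) = C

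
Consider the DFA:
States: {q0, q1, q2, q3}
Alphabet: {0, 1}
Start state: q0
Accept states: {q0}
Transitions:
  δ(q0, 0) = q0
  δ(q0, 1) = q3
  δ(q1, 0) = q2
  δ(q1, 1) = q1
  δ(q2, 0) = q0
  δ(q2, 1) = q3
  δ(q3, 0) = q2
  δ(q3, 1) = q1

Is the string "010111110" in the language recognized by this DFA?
Processing string "010111110":
  q0 --0--> q0
  q0 --1--> q3
  q3 --0--> q2
  q2 --1--> q3
  q3 --1--> q1
  q1 --1--> q1
  q1 --1--> q1
  q1 --1--> q1
  q1 --0--> q2
Final state: q2
Accept states: {q0}
No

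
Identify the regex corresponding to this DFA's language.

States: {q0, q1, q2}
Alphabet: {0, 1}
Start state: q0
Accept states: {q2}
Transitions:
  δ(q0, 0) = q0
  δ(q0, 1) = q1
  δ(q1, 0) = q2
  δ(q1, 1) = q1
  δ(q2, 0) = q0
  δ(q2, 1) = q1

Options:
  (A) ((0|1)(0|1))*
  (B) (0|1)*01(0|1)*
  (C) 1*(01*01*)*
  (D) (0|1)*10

Check each option against the DFA on short strings; one disagreement eliminates an option:
  (A) ((0|1)(0|1))*: on ε the DFA stays in q0 and rejects (q0 ∉ Accept), but the regex matches it → eliminate
  (B) (0|1)*01(0|1)*: on '01' the DFA goes q0 → q0 → q1 and rejects (q1 ∉ Accept), but the regex matches it → eliminate
  (C) 1*(01*01*)*: on ε the DFA stays in q0 and rejects (q0 ∉ Accept), but the regex matches it → eliminate
  (D) (0|1)*10: agrees with the DFA on every string of length ≤ 6
Only (D) is consistent with the DFA.
(D) (0|1)*10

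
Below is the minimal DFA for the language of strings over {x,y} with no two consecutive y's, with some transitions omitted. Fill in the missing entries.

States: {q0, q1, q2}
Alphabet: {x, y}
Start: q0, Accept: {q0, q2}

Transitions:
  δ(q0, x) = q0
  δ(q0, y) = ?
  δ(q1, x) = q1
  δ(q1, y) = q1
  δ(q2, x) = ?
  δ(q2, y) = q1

From the language and accept set, identify what each state tracks — q0: last symbol not y (ok); q1: saw yy (dead); q2: last symbol y (ok).
Each missing δ(q, a) is the state matching the new tracked value after reading a.
δ(q0, y) = q2; δ(q2, x) = q0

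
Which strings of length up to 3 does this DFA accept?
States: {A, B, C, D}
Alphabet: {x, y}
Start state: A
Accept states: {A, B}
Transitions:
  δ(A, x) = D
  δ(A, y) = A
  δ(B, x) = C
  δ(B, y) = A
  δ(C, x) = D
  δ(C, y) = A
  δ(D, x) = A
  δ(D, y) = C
ε, y, xx, yy, xxy, xyy, yxx, yyy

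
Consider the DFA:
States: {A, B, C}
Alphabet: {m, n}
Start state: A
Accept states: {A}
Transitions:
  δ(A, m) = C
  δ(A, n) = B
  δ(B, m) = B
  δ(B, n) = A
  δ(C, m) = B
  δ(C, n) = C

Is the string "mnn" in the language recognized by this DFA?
Processing string "mnn":
  A --m--> C
  C --n--> C
  C --n--> C
Final state: C
Accept states: {A}
No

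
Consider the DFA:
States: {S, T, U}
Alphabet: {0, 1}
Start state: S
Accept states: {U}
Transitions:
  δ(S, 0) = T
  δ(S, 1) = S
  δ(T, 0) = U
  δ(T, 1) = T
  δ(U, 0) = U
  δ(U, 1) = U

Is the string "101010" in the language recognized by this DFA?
Processing string "101010":
  S --1--> S
  S --0--> T
  T --1--> T
  T --0--> U
  U --1--> U
  U --0--> U
Final state: U
Accept states: {U}
Yes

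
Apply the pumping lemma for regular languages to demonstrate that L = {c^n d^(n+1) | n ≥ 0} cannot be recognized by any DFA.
Assume L is regular with pumping length p. Idea: pumping the c-block breaks the fixed offset of 1.
Choose s = c^p d^(p+1) ∈ L. By the pumping lemma, s = xyz with |xy| ≤ p, |y| > 0, so y = c^k with k ≥ 1. Then xy²z = c^(p+k) d^(p+1). For this to be in L we would need p+1 = (p+k)+1, i.e. k = 0, contradicting k ≥ 1. So xy²z ∉ L.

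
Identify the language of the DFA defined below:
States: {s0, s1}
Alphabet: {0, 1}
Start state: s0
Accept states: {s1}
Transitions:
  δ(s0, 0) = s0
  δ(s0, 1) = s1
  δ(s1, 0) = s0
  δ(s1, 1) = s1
Testing a few strings:
  '00' → reject
  '0' → reject
  '110' → reject
  '001' → accept
State roles: s0=last symbol not 1; s1=last symbol is 1
All binary strings ending with 1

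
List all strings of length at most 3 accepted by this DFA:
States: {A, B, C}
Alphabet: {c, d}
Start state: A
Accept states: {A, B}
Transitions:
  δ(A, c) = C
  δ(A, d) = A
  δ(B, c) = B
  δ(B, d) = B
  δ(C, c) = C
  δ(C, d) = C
ε, d, dd, ddd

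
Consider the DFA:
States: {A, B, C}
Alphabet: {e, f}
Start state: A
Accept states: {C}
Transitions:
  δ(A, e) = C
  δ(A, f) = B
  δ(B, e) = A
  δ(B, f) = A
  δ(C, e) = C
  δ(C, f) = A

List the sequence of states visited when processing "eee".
read 'e': A → C
  read 'e': C → C
  read 'e': C → C
A -> C -> C -> C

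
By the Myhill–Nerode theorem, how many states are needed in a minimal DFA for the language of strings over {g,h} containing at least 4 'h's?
By Myhill–Nerode, count the distinguishable equivalence classes: 5 classes — having seen 0, 1, …, 3, or ≥4 copies of 'h'; any two classes i < j (j ≤ 4) are distinguished by the string h^(4−j), which takes class j to 4 copies (accepted) but leaves class i below 4 (rejected).
5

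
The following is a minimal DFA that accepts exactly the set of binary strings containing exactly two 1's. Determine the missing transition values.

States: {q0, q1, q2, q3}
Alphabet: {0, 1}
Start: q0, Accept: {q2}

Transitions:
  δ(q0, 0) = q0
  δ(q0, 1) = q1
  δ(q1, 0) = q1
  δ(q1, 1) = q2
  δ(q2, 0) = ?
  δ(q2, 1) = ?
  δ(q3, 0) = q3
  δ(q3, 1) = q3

From the language and accept set, identify what each state tracks — q0: zero 1's; q1: one 1; q2: two 1's; q3: ≥ three 1's (dead).
Each missing δ(q, a) is the state matching the new tracked value after reading a.
δ(q2, 0) = q2; δ(q2, 1) = q3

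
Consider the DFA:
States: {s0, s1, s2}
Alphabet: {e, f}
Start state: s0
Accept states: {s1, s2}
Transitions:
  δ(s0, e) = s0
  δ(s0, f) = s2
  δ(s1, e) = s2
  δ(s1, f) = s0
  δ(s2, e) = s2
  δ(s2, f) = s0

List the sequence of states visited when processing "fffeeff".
read 'f': s0 → s2
  read 'f': s2 → s0
  read 'f': s0 → s2
  read 'e': s2 → s2
  read 'e': s2 → s2
  read 'f': s2 → s0
  read 'f': s0 → s2
s0 -> s2 -> s0 -> s2 -> s2 -> s2 -> s0 -> s2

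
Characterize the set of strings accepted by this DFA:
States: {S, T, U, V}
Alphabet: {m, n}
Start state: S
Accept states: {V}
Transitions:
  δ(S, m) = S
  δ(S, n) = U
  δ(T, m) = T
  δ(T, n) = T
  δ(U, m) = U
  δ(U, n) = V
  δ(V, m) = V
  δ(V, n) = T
Testing a few strings:
  'nmm' → reject
  'mnm' → reject
  'm' → reject
  'nmn' → accept
State roles: S=zero n's; T=≥ three n's (dead); U=one n; V=two n's
All strings over {m,n} containing exactly two n's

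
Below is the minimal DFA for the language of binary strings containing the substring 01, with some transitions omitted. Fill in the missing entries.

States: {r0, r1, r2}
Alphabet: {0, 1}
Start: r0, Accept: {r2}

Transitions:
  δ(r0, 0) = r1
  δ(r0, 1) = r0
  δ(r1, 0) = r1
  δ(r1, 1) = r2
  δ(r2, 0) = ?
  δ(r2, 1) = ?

From the language and accept set, identify what each state tracks — r0: no 0 seen yet; r1: seen a 0, waiting for 1; r2: substring 01 seen.
Each missing δ(q, a) is the state matching the new tracked value after reading a.
δ(r2, 0) = r2; δ(r2, 1) = r2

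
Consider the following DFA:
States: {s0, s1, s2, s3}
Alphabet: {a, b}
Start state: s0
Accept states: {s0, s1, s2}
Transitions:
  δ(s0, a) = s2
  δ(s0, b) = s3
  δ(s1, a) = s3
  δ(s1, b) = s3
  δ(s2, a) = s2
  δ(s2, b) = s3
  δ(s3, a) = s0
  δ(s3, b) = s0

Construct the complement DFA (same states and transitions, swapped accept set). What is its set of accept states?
Complement accept states = All states \ Original accept states
= {s0, s1, s2, s3} \ {s0, s1, s2}
{s3}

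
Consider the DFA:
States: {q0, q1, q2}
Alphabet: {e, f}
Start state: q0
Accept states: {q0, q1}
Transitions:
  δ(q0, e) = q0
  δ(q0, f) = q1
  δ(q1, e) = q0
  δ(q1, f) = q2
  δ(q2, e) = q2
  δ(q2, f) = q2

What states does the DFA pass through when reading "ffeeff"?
read 'f': q0 → q1
  read 'f': q1 → q2
  read 'e': q2 → q2
  read 'e': q2 → q2
  read 'f': q2 → q2
  read 'f': q2 → q2
q0 -> q1 -> q2 -> q2 -> q2 -> q2 -> q2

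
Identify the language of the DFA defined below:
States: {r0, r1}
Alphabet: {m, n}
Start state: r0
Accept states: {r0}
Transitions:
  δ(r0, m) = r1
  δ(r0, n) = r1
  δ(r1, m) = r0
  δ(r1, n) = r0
Testing a few strings:
  'n' → reject
  'nmm' → reject
  'nm' → accept
  'nnn' → reject
State roles: r0=even length so far; r1=odd length so far
All strings over {m,n} of even length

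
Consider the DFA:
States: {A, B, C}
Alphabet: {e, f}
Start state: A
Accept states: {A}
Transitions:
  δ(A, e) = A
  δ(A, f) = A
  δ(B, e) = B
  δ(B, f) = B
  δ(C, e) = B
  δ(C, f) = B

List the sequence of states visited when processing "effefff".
read 'e': A → A
  read 'f': A → A
  read 'f': A → A
  read 'e': A → A
  read 'f': A → A
  read 'f': A → A
  read 'f': A → A
A -> A -> A -> A -> A -> A -> A -> A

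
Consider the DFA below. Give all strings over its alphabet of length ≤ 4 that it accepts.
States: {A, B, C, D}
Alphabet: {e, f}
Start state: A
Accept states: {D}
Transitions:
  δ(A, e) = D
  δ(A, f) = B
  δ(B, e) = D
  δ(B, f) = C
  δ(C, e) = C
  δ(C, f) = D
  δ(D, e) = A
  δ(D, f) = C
e, fe, eee, eff, fff, eefe, efef, feee, feff, ffef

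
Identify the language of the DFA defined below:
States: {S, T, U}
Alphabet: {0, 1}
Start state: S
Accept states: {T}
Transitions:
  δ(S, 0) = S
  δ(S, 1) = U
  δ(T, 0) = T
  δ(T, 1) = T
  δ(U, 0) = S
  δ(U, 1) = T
Testing a few strings:
  '101' → reject
  '1010' → reject
  '1001' → reject
  '11' → accept
State roles: S=no progress toward 11; T=substring 11 seen; U=one trailing 1
All binary strings containing the substring 11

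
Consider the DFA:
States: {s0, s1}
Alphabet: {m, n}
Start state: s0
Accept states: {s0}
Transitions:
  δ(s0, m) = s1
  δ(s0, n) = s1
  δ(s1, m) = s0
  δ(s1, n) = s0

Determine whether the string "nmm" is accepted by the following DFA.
Processing string "nmm":
  s0 --n--> s1
  s1 --m--> s0
  s0 --m--> s1
Final state: s1
Accept states: {s0}
No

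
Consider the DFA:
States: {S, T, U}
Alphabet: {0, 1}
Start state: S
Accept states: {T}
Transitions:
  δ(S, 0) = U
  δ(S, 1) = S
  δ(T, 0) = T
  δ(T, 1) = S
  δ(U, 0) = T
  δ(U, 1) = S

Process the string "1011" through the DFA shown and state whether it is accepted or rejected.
Processing string "1011":
  S --1--> S
  S --0--> U
  U --1--> S
  S --1--> S
Final state: S
Accept states: {T}
No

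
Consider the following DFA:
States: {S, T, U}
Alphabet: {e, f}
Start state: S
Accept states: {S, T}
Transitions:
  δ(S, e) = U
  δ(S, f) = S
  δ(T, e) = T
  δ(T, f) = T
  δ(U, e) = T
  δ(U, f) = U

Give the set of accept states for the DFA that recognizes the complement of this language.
Complement accept states = All states \ Original accept states
= {S, T, U} \ {S, T}
{U}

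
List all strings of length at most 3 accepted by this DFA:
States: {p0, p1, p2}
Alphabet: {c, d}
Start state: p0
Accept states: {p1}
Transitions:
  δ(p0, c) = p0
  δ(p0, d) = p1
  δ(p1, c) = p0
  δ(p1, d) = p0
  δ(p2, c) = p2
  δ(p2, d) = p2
d, cd, ccd, dcd, ddd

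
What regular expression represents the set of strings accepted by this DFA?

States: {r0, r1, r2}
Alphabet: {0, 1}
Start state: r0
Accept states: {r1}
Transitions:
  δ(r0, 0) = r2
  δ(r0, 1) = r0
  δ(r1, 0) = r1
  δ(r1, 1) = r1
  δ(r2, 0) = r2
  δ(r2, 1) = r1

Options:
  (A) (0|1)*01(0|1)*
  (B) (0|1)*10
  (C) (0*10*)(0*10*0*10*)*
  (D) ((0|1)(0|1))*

Check each option against the DFA on short strings; one disagreement eliminates an option:
  (A) (0|1)*01(0|1)*: agrees with the DFA on every string of length ≤ 6
  (B) (0|1)*10: on '01' the DFA goes r0 → r2 → r1 and accepts (r1 ∈ Accept), but the regex does not match it → eliminate
  (C) (0*10*)(0*10*0*10*)*: on '1' the DFA goes r0 → r0 and rejects (r0 ∉ Accept), but the regex matches it → eliminate
  (D) ((0|1)(0|1))*: on ε the DFA stays in r0 and rejects (r0 ∉ Accept), but the regex matches it → eliminate
Only (A) is consistent with the DFA.
(A) (0|1)*01(0|1)*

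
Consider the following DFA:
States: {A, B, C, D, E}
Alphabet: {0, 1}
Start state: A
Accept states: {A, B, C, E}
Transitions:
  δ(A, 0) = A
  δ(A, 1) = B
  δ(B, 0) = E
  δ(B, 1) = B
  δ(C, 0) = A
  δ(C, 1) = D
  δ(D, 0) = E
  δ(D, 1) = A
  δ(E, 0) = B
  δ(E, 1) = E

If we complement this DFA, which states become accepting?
Complement accept states = All states \ Original accept states
= {A, B, C, D, E} \ {A, B, C, E}
{D}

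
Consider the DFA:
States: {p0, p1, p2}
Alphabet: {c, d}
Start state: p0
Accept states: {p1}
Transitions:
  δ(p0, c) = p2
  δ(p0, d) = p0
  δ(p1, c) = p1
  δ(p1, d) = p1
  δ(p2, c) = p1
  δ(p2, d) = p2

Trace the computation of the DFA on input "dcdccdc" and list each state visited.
read 'd': p0 → p0
  read 'c': p0 → p2
  read 'd': p2 → p2
  read 'c': p2 → p1
  read 'c': p1 → p1
  read 'd': p1 → p1
  read 'c': p1 → p1
p0 -> p0 -> p2 -> p2 -> p1 -> p1 -> p1 -> p1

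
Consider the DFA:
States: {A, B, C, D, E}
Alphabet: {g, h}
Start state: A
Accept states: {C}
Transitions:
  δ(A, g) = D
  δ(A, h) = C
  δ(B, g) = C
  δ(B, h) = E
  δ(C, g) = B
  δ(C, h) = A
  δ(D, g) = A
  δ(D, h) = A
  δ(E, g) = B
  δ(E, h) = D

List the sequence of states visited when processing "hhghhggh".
read 'h': A → C
  read 'h': C → A
  read 'g': A → D
  read 'h': D → A
  read 'h': A → C
  read 'g': C → B
  read 'g': B → C
  read 'h': C → A
A -> C -> A -> D -> A -> C -> B -> C -> A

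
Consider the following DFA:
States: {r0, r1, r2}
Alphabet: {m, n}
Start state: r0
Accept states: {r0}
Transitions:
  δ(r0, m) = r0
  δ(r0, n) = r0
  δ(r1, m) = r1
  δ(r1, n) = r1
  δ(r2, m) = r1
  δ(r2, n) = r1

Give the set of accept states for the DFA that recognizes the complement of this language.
Complement accept states = All states \ Original accept states
= {r0, r1, r2} \ {r0}
{r1, r2}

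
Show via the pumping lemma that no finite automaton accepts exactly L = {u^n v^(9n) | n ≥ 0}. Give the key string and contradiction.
Assume L is regular with pumping length p. Idea: pumping the u-block breaks the 1:9 ratio.
Choose s = u^p v^(9p) (length 10p ≥ p). By the pumping lemma, s = xyz with |xy| ≤ p, |y| > 0, so y = u^k with k ≥ 1. Then xy²z = u^(p+k) v^(9p). For this to be in L we would need 9p = 9(p+k), i.e. 9k = 0, contradicting k ≥ 1. So xy²z ∉ L.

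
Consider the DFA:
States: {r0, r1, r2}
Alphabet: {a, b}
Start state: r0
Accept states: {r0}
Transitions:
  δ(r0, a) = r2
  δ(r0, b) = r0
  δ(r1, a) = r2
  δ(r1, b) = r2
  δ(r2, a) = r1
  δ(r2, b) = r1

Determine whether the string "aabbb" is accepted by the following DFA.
Processing string "aabbb":
  r0 --a--> r2
  r2 --a--> r1
  r1 --b--> r2
  r2 --b--> r1
  r1 --b--> r2
Final state: r2
Accept states: {r0}
No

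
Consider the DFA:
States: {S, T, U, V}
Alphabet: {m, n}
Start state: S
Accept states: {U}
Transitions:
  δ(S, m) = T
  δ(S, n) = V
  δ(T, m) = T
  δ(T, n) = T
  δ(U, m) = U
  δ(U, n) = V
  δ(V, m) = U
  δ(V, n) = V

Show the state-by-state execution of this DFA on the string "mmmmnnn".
read 'm': S → T
  read 'm': T → T
  read 'm': T → T
  read 'm': T → T
  read 'n': T → T
  read 'n': T → T
  read 'n': T → T
S -> T -> T -> T -> T -> T -> T -> T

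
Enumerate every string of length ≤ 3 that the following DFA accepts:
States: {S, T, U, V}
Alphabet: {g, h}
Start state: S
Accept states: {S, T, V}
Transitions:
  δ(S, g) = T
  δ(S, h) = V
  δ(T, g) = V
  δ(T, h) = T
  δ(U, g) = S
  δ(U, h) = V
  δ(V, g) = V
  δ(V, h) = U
ε, g, h, gg, gh, hg, ggg, ghg, ghh, hgg, hhg, hhh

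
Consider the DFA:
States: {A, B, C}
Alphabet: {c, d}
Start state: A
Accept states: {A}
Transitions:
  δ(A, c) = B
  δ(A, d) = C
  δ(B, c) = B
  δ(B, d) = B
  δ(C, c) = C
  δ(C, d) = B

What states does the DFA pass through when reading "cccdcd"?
read 'c': A → B
  read 'c': B → B
  read 'c': B → B
  read 'd': B → B
  read 'c': B → B
  read 'd': B → B
A -> B -> B -> B -> B -> B -> B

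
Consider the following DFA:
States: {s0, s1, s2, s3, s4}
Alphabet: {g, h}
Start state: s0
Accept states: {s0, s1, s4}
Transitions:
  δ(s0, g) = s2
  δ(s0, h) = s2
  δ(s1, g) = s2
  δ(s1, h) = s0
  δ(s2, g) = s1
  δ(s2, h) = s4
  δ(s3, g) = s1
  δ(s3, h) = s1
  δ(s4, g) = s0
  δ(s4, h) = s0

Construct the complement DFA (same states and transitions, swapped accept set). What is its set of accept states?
Complement accept states = All states \ Original accept states
= {s0, s1, s2, s3, s4} \ {s0, s1, s4}
{s2, s3}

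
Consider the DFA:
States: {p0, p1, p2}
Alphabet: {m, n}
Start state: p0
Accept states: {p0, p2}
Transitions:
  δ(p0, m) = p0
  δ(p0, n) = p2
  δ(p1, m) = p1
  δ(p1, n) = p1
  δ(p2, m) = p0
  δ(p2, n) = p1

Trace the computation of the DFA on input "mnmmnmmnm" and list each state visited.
read 'm': p0 → p0
  read 'n': p0 → p2
  read 'm': p2 → p0
  read 'm': p0 → p0
  read 'n': p0 → p2
  read 'm': p2 → p0
  read 'm': p0 → p0
  read 'n': p0 → p2
  read 'm': p2 → p0
p0 -> p0 -> p2 -> p0 -> p0 -> p2 -> p0 -> p0 -> p2 -> p0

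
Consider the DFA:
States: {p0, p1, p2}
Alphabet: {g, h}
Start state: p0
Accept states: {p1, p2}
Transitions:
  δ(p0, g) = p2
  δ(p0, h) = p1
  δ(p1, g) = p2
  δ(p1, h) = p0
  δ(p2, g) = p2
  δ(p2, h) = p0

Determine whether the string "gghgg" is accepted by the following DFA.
Processing string "gghgg":
  p0 --g--> p2
  p2 --g--> p2
  p2 --h--> p0
  p0 --g--> p2
  p2 --g--> p2
Final state: p2
Accept states: {p1, p2}
Yes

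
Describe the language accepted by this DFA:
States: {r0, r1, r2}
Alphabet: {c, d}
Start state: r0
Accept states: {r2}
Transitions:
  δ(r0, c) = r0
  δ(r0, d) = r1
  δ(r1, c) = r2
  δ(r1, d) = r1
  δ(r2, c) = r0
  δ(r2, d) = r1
Testing a few strings:
  'dd' → reject
  'dc' → accept
  'dcd' → reject
  'cc' → reject
State roles: r0=no suffix match; r1=one trailing d; r2=suffix is dc
All strings over {c,d} ending with dc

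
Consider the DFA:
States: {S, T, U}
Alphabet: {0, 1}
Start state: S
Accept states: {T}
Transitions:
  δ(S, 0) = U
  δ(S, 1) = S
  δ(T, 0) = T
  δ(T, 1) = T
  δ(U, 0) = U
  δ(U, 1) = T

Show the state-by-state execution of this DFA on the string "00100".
read '0': S → U
  read '0': U → U
  read '1': U → T
  read '0': T → T
  read '0': T → T
S -> U -> U -> T -> T -> T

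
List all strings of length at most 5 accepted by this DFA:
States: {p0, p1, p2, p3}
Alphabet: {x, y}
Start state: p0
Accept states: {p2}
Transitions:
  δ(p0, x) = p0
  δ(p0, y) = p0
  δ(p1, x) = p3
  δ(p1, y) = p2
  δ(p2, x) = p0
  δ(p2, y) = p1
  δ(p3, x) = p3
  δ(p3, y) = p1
None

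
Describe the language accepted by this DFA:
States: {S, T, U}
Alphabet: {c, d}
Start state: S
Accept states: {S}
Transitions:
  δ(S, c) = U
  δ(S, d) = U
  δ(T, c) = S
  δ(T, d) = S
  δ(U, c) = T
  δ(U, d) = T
Testing a few strings:
  'd' → reject
  'ddc' → accept
  'c' → reject
  'ccdc' → reject
State roles: S=length ≡ 0 (mod 3); T=length ≡ 2 (mod 3); U=length ≡ 1 (mod 3)
All strings over {c,d} whose length is a multiple of 3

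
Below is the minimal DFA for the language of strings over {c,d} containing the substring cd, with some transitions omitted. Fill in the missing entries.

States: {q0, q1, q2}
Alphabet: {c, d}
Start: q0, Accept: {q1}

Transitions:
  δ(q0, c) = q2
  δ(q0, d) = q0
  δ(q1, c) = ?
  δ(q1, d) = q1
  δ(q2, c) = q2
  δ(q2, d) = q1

From the language and accept set, identify what each state tracks — q0: no c seen yet; q1: substring cd seen; q2: seen a c, waiting for d.
Each missing δ(q, a) is the state matching the new tracked value after reading a.
δ(q1, c) = q1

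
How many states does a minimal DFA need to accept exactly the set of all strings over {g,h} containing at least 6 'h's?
By Myhill–Nerode, count the distinguishable equivalence classes: 7 classes — having seen 0, 1, …, 5, or ≥6 copies of 'h'; any two classes i < j (j ≤ 6) are distinguished by the string h^(6−j), which takes class j to 6 copies (accepted) but leaves class i below 6 (rejected).
7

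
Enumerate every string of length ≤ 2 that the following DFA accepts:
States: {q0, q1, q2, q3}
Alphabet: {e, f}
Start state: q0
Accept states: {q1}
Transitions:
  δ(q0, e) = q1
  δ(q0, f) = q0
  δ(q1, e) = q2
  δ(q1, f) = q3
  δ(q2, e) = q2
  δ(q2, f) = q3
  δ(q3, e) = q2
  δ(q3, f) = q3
e, fe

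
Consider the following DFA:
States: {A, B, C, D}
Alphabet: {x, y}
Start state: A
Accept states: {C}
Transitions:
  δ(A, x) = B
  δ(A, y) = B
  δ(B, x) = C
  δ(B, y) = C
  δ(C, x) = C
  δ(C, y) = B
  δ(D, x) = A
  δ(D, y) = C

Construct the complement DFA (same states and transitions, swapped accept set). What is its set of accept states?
Complement accept states = All states \ Original accept states
= {A, B, C, D} \ {C}
{A, B, D}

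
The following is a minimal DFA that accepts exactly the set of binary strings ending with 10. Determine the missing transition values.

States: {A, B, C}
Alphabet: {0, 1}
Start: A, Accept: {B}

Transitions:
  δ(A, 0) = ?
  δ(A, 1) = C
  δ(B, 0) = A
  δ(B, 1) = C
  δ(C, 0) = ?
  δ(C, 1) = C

From the language and accept set, identify what each state tracks — A: no suffix match; B: suffix is 10; C: one trailing 1.
Each missing δ(q, a) is the state matching the new tracked value after reading a.
δ(A, 0) = A; δ(C, 0) = B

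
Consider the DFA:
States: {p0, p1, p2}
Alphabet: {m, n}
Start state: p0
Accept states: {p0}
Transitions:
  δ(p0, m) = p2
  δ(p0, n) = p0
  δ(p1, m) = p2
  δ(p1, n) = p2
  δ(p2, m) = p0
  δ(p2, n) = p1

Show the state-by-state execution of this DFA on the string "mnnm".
read 'm': p0 → p2
  read 'n': p2 → p1
  read 'n': p1 → p2
  read 'm': p2 → p0
p0 -> p2 -> p1 -> p2 -> p0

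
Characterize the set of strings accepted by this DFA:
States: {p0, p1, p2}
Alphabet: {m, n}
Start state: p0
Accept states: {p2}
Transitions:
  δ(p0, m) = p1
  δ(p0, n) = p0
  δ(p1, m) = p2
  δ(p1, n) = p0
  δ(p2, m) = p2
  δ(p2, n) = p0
Testing a few strings:
  'mm' → accept
  'm' → reject
  'nm' → reject
  'nmn' → reject
State roles: p0=last symbol not m; p1=one trailing m; p2=two trailing m's
All strings over {m,n} ending with mm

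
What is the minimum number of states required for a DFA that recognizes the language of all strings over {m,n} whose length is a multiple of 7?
By Myhill–Nerode, count the distinguishable equivalence classes: 7 classes — one per residue of the length mod 7; class i is distinguished from class j by any string of length (7 − i) mod 7.
7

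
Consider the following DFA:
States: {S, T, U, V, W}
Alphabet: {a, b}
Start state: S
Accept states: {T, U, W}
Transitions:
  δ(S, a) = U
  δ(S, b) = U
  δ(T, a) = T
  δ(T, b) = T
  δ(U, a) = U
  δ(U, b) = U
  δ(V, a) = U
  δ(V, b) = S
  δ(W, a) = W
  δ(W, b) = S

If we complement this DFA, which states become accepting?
Complement accept states = All states \ Original accept states
= {S, T, U, V, W} \ {T, U, W}
{S, V}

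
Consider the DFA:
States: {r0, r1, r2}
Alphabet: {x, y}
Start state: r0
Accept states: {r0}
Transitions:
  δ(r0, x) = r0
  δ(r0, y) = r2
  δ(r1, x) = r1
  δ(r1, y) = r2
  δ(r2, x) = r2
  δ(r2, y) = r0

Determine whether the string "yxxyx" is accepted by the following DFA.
Processing string "yxxyx":
  r0 --y--> r2
  r2 --x--> r2
  r2 --x--> r2
  r2 --y--> r0
  r0 --x--> r0
Final state: r0
Accept states: {r0}
Yes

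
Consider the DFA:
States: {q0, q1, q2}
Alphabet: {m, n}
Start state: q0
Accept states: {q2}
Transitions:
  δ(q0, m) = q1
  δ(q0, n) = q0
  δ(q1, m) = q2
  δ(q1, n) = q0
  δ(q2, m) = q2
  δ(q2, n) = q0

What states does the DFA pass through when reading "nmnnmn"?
read 'n': q0 → q0
  read 'm': q0 → q1
  read 'n': q1 → q0
  read 'n': q0 → q0
  read 'm': q0 → q1
  read 'n': q1 → q0
q0 -> q0 -> q1 -> q0 -> q0 -> q1 -> q0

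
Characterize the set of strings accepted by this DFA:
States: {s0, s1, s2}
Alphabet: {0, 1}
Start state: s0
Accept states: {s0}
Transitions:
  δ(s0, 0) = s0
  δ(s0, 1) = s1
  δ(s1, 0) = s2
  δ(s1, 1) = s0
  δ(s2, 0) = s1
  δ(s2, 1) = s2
Testing a few strings:
  '000' → accept
  '10' → reject
  '011' → accept
  '0001' → reject
State roles: s0=value ≡ 0 (mod 3); s1=value ≡ 1 (mod 3); s2=value ≡ 2 (mod 3)
All binary strings representing a multiple of 3 (read in base 2; leading zeros allowed and ε counts as 0)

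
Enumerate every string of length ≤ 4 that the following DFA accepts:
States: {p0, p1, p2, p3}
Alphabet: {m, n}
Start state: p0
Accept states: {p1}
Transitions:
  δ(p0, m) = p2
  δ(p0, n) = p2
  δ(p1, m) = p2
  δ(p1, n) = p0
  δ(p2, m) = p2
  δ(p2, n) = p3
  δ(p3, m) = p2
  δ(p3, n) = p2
None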